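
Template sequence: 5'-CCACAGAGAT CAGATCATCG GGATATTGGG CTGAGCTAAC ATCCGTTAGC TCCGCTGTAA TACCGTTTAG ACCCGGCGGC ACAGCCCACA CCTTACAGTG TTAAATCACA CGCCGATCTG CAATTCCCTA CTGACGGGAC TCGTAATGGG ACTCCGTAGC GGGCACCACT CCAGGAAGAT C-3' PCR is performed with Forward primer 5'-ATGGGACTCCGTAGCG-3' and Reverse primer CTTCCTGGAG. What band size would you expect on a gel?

Scanning the template, ATGGGACTCCGTAGCG occurs at positions 146–161; this primer anneals to the bottom strand there with its 3' end pointing downstream.
Taking the reverse complement of CTTCCTGGAG gives CTCCAGGAAG, found at positions 169–178 on the template; the primer anneals here to the top strand with its 3' end pointing upstream.
Amplicon spans positions 146–178: 33 bp.

33 bp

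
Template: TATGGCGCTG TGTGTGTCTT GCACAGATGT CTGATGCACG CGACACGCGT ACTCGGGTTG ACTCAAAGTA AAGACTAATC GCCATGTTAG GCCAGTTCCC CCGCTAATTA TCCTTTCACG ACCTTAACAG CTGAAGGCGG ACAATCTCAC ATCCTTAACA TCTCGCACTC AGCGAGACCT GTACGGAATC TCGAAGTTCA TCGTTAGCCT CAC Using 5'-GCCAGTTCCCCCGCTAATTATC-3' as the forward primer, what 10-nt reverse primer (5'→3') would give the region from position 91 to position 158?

5'-TTAAGGATGT-3'

The product's 3' end on the top strand is position 158.
The reverse primer anneals to the top strand over positions 149–158, i.e. to ACATCCTTAA.
Its sequence written 5'→3' is the reverse complement: TTAAGGATGT.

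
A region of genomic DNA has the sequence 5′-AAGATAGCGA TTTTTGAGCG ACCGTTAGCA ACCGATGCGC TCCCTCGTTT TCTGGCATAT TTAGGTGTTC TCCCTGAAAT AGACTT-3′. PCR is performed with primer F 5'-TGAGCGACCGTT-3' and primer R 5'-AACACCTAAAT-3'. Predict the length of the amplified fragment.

Scanning the template, TGAGCGACCGTT occurs at positions 15–26; this primer anneals to the bottom strand there with its 3' end pointing downstream.
Taking the reverse complement of AACACCTAAAT gives ATTTAGGTGTT, found at positions 59–69 on the template; the primer anneals here to the top strand with its 3' end pointing upstream.
The product runs from position 15 to position 69, so its length is 69 − 15 + 1 = 55 bp.

55 bp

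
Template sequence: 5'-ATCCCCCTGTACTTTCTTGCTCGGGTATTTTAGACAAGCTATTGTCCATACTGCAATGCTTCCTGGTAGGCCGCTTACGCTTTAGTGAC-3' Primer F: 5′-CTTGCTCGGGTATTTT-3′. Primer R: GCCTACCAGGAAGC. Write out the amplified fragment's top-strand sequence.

5'-CTTGCTCGGGTATTTTAGACAAGCTATTGTCCATACTGCAATGCTTCCTGGTAGGC-3'

Scanning the template, CTTGCTCGGGTATTTT occurs at positions 16–31; this primer anneals to the bottom strand there with its 3' end pointing downstream.
Reverse complement of the reverse primer: GCTTCCTGGTAGGC. This occurs on the top strand at positions 58–71.
The product is the template from position 16 through 71 (56 bp).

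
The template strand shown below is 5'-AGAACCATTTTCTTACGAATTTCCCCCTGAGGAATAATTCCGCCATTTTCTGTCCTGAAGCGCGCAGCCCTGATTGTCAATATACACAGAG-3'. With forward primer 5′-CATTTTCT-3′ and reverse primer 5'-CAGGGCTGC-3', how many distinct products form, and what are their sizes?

Two products: 67 bp, 29 bp

The forward primer CATTTTCT matches the top strand at positions 6–13, 44–51.
The reverse primer's reverse complement is GCAGCCCTG, matching at positions 64–72.
Each forward site pairs with the reverse site to give a product ending at position 72: sizes 67, 29 bp.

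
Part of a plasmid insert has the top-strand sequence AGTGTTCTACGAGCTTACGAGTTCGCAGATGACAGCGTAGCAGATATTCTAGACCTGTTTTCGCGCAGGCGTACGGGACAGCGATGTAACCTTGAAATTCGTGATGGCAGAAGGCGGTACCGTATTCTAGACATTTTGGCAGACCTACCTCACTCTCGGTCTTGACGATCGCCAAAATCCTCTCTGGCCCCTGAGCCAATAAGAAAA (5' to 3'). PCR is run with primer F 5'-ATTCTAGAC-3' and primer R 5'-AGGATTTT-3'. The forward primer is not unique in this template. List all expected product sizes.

136 bp, 58 bp

The forward primer ATTCTAGAC matches the top strand at positions 46–54, 124–132.
The reverse primer's reverse complement is AAAATCCT, matching at positions 174–181.
Each forward site pairs with the reverse site to give a product ending at position 181: sizes 136, 58 bp.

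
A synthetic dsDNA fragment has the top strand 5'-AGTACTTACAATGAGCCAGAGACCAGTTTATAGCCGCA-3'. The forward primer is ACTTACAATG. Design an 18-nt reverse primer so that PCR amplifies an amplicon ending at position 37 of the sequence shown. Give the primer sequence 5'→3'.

The forward primer binds at positions 4–13; the product's 3' end on the top strand is position 37.
The reverse primer anneals to the top strand over positions 20–37, i.e. to AGACCAGTTTATAGCCGC.
Its sequence written 5'→3' is the reverse complement: GCGGCTATAAACTGGTCT.

5'-GCGGCTATAAACTGGTCT-3'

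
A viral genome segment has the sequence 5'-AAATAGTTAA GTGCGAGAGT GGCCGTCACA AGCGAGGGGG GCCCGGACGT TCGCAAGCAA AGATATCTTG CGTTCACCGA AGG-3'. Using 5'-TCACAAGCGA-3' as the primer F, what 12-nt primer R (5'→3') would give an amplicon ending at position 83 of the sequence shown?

5'-CCTTCGGTGAAC-3'

The forward primer binds at positions 26–35; the product's 3' end on the top strand is position 83.
The reverse primer anneals to the top strand over positions 72–83, i.e. to GTTCACCGAAGG.
Its sequence written 5'→3' is the reverse complement: CCTTCGGTGAAC.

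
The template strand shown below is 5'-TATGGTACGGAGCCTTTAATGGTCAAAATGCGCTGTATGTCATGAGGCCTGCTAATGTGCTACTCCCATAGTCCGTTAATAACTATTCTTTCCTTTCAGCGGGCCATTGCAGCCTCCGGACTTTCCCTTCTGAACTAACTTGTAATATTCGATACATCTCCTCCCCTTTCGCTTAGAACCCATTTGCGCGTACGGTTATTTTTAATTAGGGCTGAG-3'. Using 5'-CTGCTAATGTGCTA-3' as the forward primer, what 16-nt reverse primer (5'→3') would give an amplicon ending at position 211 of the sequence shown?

The forward primer binds at positions 49–62; the product's 3' end on the top strand is position 211.
The reverse primer anneals to the top strand over positions 196–211, i.e. to TTATTTTTAATTAGGG.
Its sequence written 5'→3' is the reverse complement: CCCTAATTAAAAATAA.

5'-CCCTAATTAAAAATAA-3'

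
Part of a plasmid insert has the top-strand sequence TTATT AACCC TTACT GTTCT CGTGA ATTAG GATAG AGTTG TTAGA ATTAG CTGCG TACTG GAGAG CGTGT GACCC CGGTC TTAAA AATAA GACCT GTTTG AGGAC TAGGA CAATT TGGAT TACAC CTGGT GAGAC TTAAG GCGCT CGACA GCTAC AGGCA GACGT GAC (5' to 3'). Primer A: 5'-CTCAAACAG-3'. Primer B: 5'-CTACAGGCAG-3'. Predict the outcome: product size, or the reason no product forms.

Primer A (CTCAAACAG) has reverse complement CTGTTTGAG, which matches the top strand at positions 94–102; primer A anneals to the top strand there with its 3' end pointing upstream toward position 94.
Primer B (CTACAGGCAG) matches the top strand directly at positions 152–161; it anneals to the bottom strand with its 3' end pointing downstream toward position 161.
The 3' ends diverge (primer A extends toward position 1, primer B toward position 168), so the primers never converge on a shared product.

No product — the primers' 3' ends point away from each other.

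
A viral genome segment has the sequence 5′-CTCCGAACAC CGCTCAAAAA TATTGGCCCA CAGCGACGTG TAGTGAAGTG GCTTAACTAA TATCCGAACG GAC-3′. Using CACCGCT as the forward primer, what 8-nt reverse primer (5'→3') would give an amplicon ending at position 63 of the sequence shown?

5'-ATATTAGT-3'

The forward primer binds at positions 8–14; the product's 3' end on the top strand is position 63.
The reverse primer anneals to the top strand over positions 56–63, i.e. to ACTAATAT.
Its sequence written 5'→3' is the reverse complement: ATATTAGT.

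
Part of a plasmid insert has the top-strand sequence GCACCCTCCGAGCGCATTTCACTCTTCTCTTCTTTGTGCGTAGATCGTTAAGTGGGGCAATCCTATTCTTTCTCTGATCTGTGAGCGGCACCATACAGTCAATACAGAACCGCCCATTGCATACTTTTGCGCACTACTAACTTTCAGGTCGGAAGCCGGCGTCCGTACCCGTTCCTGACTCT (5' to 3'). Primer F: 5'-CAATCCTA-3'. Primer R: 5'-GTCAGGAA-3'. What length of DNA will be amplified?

Forward primer CAATCCTA is found on the top strand at positions 58–65.
Taking the reverse complement of GTCAGGAA gives TTCCTGAC, found at positions 172–179 on the template; the primer anneals here to the top strand with its 3' end pointing upstream.
Amplicon spans positions 58–179: 122 bp.

122 bp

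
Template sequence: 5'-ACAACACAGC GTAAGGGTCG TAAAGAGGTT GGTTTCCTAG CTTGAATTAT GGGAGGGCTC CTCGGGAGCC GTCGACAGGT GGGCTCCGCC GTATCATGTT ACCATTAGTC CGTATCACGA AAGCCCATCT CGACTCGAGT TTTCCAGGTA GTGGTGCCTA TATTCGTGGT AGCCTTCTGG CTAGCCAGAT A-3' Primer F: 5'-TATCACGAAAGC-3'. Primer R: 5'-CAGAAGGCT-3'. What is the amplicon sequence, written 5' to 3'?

Forward primer TATCACGAAAGC is found on the top strand at positions 113–124.
Taking the reverse complement of CAGAAGGCT gives AGCCTTCTG, found at positions 171–179 on the template; the primer anneals here to the top strand with its 3' end pointing upstream.
The product is the template from position 113 through 179 (67 bp).

5'-TATCACGAAAGCCCATCTCGACTCGAGTTTTCCAGGTAGTGGTGCCTATATTCGTGGTAGCCTTCTG-3'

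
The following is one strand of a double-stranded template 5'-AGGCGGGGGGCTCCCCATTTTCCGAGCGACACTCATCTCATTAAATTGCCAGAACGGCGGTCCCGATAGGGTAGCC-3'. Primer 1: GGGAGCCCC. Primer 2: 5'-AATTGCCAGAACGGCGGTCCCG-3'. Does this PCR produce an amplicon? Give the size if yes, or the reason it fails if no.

Primer 1 (GGGAGCCCC) has reverse complement GGGGCTCCC, which matches the top strand at positions 7–15; primer 1 anneals to the top strand there with its 3' end pointing upstream toward position 7.
Primer 2 (AATTGCCAGAACGGCGGTCCCG) matches the top strand directly at positions 44–65; it anneals to the bottom strand with its 3' end pointing downstream toward position 65.
The 3' ends diverge (primer 1 extends toward position 1, primer 2 toward position 76), so the primers never converge on a shared product.

No product — the primers' 3' ends point away from each other.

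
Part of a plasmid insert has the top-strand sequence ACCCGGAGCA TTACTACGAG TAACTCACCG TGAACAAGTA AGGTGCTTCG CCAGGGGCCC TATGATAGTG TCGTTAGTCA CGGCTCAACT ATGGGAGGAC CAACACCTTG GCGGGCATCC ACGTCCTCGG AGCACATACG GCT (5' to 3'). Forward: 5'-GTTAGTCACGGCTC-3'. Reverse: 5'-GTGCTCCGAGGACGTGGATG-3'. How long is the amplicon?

Forward primer GTTAGTCACGGCTC is found on the top strand at positions 73–86.
Taking the reverse complement of GTGCTCCGAGGACGTGGATG gives CATCCACGTCCTCGGAGCAC, found at positions 116–135 on the template; the primer anneals here to the top strand with its 3' end pointing upstream.
The product runs from position 73 to position 135, so its length is 135 − 73 + 1 = 63 bp.

63 bp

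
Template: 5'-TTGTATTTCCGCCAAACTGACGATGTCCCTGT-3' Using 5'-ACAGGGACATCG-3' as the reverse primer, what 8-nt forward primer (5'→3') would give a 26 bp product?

5'-TTCCGCCA-3'

The reverse primer's reverse complement CGATGTCCCTGT matches the template at positions 21–32, so the product ends at position 32.
A 26 bp product then starts at position 32 − 26 + 1 = 7.
The forward primer is identical to the top strand there: TTCCGCCA.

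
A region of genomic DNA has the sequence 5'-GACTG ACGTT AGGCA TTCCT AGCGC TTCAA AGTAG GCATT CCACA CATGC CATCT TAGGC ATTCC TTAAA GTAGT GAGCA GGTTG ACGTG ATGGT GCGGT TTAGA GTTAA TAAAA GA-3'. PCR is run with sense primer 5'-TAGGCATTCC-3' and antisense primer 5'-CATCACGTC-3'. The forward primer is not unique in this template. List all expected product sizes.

84 bp, 61 bp, 38 bp

The forward primer TAGGCATTCC matches the top strand at positions 10–19, 33–42, 56–65.
The reverse primer's reverse complement is GACGTGATG, matching at positions 85–93.
Each forward site pairs with the reverse site to give a product ending at position 93: sizes 84, 61, 38 bp.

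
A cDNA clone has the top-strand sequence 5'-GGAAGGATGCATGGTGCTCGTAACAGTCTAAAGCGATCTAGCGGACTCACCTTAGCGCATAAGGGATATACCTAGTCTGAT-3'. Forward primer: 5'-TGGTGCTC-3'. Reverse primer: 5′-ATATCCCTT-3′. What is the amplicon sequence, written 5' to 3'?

Scanning the template, TGGTGCTC occurs at positions 12–19; this primer anneals to the bottom strand there with its 3' end pointing downstream.
Reverse complement of the reverse primer: AAGGGATAT. This occurs on the top strand at positions 61–69.
The product is the template from position 12 through 69 (58 bp).

5'-TGGTGCTCGTAACAGTCTAAAGCGATCTAGCGGACTCACCTTAGCGCATAAGGGATAT-3'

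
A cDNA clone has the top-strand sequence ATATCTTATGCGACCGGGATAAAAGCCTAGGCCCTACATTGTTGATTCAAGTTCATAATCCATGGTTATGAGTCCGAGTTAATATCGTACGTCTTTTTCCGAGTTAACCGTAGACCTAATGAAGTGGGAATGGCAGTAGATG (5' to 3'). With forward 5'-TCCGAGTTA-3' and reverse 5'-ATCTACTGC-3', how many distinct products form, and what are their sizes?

The forward primer TCCGAGTTA matches the top strand at positions 73–81, 98–106.
The reverse primer's reverse complement is GCAGTAGAT, matching at positions 133–141.
Each forward site pairs with the reverse site to give a product ending at position 141: sizes 69, 44 bp.

Two products: 69 bp, 44 bp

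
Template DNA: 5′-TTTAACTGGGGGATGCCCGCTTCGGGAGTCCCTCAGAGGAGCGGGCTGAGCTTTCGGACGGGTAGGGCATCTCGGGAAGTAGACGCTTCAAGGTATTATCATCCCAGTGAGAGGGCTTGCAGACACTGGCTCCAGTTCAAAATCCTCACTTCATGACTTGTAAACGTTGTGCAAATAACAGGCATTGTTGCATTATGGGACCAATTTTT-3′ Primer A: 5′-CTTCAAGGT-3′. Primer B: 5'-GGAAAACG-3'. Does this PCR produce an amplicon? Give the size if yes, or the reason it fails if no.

No product — primer B has no binding site in the template.

Primer B (GGAAAACG) does not match the top strand, and its reverse complement CGTTTTCC does not match either.
With no annealing site for primer B, no amplification occurs.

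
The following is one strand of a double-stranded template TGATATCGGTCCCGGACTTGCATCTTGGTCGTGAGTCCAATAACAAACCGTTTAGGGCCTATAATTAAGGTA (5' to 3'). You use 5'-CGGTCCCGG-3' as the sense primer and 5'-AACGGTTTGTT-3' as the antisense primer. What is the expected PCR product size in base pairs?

The forward primer matches the template at positions 7–15.
Taking the reverse complement of AACGGTTTGTT gives AACAAACCGTT, found at positions 42–52 on the template; the primer anneals here to the top strand with its 3' end pointing upstream.
The product runs from position 7 to position 52, so its length is 52 − 7 + 1 = 46 bp.

46 bp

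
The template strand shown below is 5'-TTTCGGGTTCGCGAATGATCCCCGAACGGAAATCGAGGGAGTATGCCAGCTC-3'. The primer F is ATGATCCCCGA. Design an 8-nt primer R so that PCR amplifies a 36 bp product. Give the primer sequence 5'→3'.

5'-GCTGGCAT-3'

The forward primer binds at positions 15–25, so a 36 bp product ends at position 15 + 36 − 1 = 50.
The reverse primer anneals to the top strand over positions 43–50, i.e. to ATGCCAGC.
Its sequence written 5'→3' is the reverse complement: GCTGGCAT.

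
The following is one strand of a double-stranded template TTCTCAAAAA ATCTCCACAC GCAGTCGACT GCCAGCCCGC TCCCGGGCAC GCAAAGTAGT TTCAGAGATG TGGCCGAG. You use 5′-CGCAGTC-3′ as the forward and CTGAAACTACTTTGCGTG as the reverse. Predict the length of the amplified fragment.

46 bp

The forward primer matches the template at positions 20–26.
Taking the reverse complement of CTGAAACTACTTTGCGTG gives CACGCAAAGTAGTTTCAG, found at positions 48–65 on the template; the primer anneals here to the top strand with its 3' end pointing upstream.
The product runs from position 20 to position 65, so its length is 65 − 20 + 1 = 46 bp.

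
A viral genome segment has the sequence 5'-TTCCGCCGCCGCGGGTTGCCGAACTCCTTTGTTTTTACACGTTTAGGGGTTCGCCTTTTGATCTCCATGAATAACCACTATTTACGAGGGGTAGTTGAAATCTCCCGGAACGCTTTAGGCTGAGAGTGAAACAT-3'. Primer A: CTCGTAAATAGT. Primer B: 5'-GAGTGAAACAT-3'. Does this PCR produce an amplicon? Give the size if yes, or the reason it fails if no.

Primer A (CTCGTAAATAGT) has reverse complement ACTATTTACGAG, which matches the top strand at positions 77–88; primer A anneals to the top strand there with its 3' end pointing upstream toward position 77.
Primer B (GAGTGAAACAT) matches the top strand directly at positions 124–134; it anneals to the bottom strand with its 3' end pointing downstream toward position 134.
The 3' ends diverge (primer A extends toward position 1, primer B toward position 134), so the primers never converge on a shared product.

No product — the primers' 3' ends point away from each other.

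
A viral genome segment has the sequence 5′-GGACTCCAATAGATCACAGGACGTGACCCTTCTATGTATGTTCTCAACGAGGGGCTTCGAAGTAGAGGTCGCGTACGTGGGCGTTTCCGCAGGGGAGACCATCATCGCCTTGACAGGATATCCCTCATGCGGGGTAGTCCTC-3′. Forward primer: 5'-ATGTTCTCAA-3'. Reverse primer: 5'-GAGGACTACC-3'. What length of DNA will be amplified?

105 bp

The forward primer matches the template at positions 38–47.
The reverse primer's reverse complement is GGTAGTCCTC, which matches the template at positions 133–142.
The product runs from position 38 to position 142, so its length is 142 − 38 + 1 = 105 bp.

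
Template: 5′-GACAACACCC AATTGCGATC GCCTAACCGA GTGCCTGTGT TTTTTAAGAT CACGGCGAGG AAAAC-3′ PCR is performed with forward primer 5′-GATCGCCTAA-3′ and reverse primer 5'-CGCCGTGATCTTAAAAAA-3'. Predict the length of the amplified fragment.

Scanning the template, GATCGCCTAA occurs at positions 17–26; this primer anneals to the bottom strand there with its 3' end pointing downstream.
Taking the reverse complement of CGCCGTGATCTTAAAAAA gives TTTTTTAAGATCACGGCG, found at positions 40–57 on the template; the primer anneals here to the top strand with its 3' end pointing upstream.
The product runs from position 17 to position 57, so its length is 57 − 17 + 1 = 41 bp.

41 bp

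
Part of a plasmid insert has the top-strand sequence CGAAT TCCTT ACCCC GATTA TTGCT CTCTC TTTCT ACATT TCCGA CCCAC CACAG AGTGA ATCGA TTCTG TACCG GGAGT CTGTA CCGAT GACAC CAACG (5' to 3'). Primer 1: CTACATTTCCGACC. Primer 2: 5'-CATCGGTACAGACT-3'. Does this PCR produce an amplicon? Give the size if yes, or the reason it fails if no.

Yes — a 58 bp product.

Primer 1 (CTACATTTCCGACC) matches the top strand at positions 34–47; it acts as a forward primer.
Primer 2's reverse complement is AGTCTGTACCGATG, matching the top strand at positions 78–91; it acts as a reverse primer.
The 3' ends face each other across positions 34–91, giving a 58 bp product.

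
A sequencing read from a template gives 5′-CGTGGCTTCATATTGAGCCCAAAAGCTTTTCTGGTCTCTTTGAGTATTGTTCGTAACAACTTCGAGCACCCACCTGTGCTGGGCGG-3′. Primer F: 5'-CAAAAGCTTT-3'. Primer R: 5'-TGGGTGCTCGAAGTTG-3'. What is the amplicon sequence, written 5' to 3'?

Scanning the template, CAAAAGCTTT occurs at positions 20–29; this primer anneals to the bottom strand there with its 3' end pointing downstream.
Reverse complement of the reverse primer: CAACTTCGAGCACCCA. This occurs on the top strand at positions 57–72.
The product is the template from position 20 through 72 (53 bp).

5'-CAAAAGCTTTTCTGGTCTCTTTGAGTATTGTTCGTAACAACTTCGAGCACCCA-3'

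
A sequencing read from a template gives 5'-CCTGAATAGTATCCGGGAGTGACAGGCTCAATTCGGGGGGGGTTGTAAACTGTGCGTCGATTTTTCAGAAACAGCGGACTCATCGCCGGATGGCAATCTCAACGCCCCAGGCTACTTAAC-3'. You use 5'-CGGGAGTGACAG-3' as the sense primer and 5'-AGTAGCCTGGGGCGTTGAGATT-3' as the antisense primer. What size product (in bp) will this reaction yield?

Forward primer CGGGAGTGACAG is found on the top strand at positions 14–25.
Reverse complement of the reverse primer: AATCTCAACGCCCCAGGCTACT. This occurs on the top strand at positions 95–116.
Amplicon spans positions 14–116: 103 bp.

103 bp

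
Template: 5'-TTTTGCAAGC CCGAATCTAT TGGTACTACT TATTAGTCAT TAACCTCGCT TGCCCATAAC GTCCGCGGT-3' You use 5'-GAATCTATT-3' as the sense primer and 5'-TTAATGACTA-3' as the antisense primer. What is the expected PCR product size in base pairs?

31 bp

Scanning the template, GAATCTATT occurs at positions 13–21; this primer anneals to the bottom strand there with its 3' end pointing downstream.
Reverse complement of the reverse primer: TAGTCATTAA. This occurs on the top strand at positions 34–43.
Product length = (reverse-primer end) − (forward-primer start) + 1 = 43 − 13 + 1 = 31 bp.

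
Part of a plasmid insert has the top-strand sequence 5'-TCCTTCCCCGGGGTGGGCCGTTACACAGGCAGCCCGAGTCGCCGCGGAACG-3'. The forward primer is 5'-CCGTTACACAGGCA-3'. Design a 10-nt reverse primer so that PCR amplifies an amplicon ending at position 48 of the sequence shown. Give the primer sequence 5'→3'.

The forward primer binds at positions 18–31; the product's 3' end on the top strand is position 48.
The reverse primer anneals to the top strand over positions 39–48, i.e. to TCGCCGCGGA.
Its sequence written 5'→3' is the reverse complement: TCCGCGGCGA.

5'-TCCGCGGCGA-3'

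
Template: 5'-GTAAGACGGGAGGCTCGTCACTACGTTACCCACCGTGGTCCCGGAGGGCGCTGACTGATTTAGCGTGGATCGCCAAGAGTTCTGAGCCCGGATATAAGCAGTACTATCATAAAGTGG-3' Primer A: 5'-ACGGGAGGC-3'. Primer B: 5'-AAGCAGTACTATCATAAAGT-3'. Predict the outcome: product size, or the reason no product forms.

Primer A (ACGGGAGGC) matches the top strand at positions 6–14 (3' end points downstream).
Primer B (AAGCAGTACTATCATAAAGT) also matches the top strand directly, at positions 96–115 — its reverse complement ACTTTATGATAGTACTGCTT is not present.
Both primers anneal to the bottom strand with 3' ends pointing the same way, so neither can prime synthesis back toward the other.

No product — both primers anneal to the same strand and extend in the same direction.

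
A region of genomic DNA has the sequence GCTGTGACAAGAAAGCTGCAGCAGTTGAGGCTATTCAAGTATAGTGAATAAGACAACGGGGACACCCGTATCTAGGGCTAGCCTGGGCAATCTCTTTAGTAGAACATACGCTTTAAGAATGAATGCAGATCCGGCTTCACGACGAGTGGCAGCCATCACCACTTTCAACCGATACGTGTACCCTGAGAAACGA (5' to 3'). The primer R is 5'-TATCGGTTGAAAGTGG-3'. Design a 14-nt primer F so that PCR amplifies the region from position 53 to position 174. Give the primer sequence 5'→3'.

5'-ACAACGGGGACACC-3'

The reverse primer's reverse complement CCACTTTCAACCGATA matches the template at positions 159–174; the product starts at position 53.
The forward primer is identical to the top strand over positions 53–66: ACAACGGGGACACC.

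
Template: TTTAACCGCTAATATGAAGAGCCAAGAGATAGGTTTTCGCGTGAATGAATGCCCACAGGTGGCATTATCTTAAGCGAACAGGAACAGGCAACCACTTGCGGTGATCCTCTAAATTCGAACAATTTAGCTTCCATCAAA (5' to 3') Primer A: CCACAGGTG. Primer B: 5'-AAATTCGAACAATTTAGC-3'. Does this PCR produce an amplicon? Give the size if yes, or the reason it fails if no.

No product — both primers anneal to the same strand and extend in the same direction.

Primer A (CCACAGGTG) matches the top strand at positions 53–61 (3' end points downstream).
Primer B (AAATTCGAACAATTTAGC) also matches the top strand directly, at positions 111–128 — its reverse complement GCTAAATTGTTCGAATTT is not present.
Both primers anneal to the bottom strand with 3' ends pointing the same way, so neither can prime synthesis back toward the other.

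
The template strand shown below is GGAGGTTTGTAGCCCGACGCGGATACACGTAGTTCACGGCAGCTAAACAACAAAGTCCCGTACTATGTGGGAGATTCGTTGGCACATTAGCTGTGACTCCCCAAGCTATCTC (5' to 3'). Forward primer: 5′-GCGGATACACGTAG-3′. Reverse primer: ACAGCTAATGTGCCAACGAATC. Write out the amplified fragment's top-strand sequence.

Scanning the template, GCGGATACACGTAG occurs at positions 19–32; this primer anneals to the bottom strand there with its 3' end pointing downstream.
Taking the reverse complement of ACAGCTAATGTGCCAACGAATC gives GATTCGTTGGCACATTAGCTGT, found at positions 73–94 on the template; the primer anneals here to the top strand with its 3' end pointing upstream.
The product is the template from position 19 through 94 (76 bp).

5'-GCGGATACACGTAGTTCACGGCAGCTAAACAACAAAGTCCCGTACTATGTGGGAGATTCGTTGGCACATTAGCTGT-3'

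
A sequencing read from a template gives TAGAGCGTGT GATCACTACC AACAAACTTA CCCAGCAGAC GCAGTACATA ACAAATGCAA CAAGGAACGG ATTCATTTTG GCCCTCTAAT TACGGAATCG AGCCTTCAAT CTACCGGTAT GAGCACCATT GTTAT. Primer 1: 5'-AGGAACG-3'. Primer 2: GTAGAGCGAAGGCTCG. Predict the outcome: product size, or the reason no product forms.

No product — primer 2 has no binding site in the template.

Primer 2 (GTAGAGCGAAGGCTCG) does not match the top strand, and its reverse complement CGAGCCTTCGCTCTAC does not match either.
With no annealing site for primer 2, no amplification occurs.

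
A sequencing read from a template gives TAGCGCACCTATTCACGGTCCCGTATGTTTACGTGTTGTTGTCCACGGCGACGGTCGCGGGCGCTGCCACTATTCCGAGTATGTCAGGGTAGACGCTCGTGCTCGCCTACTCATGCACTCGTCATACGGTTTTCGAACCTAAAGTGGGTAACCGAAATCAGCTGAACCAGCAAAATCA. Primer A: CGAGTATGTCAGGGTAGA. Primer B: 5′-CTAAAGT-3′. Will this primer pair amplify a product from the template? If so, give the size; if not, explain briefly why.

Primer A (CGAGTATGTCAGGGTAGA) matches the top strand at positions 76–93 (3' end points downstream).
Primer B (CTAAAGT) also matches the top strand directly, at positions 139–145 — its reverse complement ACTTTAG is not present.
Both primers anneal to the bottom strand with 3' ends pointing the same way, so neither can prime synthesis back toward the other.

No product — both primers anneal to the same strand and extend in the same direction.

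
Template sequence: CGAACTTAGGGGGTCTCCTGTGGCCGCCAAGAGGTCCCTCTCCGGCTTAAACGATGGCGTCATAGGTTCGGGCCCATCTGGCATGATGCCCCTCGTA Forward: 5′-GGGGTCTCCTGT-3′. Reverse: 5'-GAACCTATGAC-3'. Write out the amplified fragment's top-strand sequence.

Scanning the template, GGGGTCTCCTGT occurs at positions 10–21; this primer anneals to the bottom strand there with its 3' end pointing downstream.
Taking the reverse complement of GAACCTATGAC gives GTCATAGGTTC, found at positions 59–69 on the template; the primer anneals here to the top strand with its 3' end pointing upstream.
The product is the template from position 10 through 69 (60 bp).

5'-GGGGTCTCCTGTGGCCGCCAAGAGGTCCCTCTCCGGCTTAAACGATGGCGTCATAGGTTC-3'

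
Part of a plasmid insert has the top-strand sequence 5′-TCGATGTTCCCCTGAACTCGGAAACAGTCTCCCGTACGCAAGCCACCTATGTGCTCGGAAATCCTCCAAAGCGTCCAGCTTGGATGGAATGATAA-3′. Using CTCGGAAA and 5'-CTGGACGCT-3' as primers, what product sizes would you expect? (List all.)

62 bp, 25 bp

The forward primer CTCGGAAA matches the top strand at positions 17–24, 54–61.
The reverse primer's reverse complement is AGCGTCCAG, matching at positions 70–78.
Each forward site pairs with the reverse site to give a product ending at position 78: sizes 62, 25 bp.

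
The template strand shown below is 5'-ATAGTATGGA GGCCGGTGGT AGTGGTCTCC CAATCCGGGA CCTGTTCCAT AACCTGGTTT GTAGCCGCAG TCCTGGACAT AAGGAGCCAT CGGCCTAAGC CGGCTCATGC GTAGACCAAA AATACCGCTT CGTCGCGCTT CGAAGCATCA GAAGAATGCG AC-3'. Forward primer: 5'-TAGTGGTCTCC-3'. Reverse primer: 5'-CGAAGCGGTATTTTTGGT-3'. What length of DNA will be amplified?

113 bp

Scanning the template, TAGTGGTCTCC occurs at positions 20–30; this primer anneals to the bottom strand there with its 3' end pointing downstream.
Reverse complement of the reverse primer: ACCAAAAATACCGCTTCG. This occurs on the top strand at positions 115–132.
Product length = (reverse-primer end) − (forward-primer start) + 1 = 132 − 20 + 1 = 113 bp.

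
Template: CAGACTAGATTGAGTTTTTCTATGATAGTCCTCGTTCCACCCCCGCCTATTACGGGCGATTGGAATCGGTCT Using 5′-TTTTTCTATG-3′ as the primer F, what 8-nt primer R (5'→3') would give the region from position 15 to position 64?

The product's 3' end on the top strand is position 64.
The reverse primer anneals to the top strand over positions 57–64, i.e. to CGATTGGA.
Its sequence written 5'→3' is the reverse complement: TCCAATCG.

5'-TCCAATCG-3'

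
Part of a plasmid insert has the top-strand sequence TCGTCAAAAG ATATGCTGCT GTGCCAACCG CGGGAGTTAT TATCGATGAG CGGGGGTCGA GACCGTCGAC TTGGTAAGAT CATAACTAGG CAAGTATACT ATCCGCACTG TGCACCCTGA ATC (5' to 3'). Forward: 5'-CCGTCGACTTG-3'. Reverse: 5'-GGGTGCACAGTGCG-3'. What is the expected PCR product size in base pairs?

Scanning the template, CCGTCGACTTG occurs at positions 63–73; this primer anneals to the bottom strand there with its 3' end pointing downstream.
Reverse complement of the reverse primer: CGCACTGTGCACCC. This occurs on the top strand at positions 104–117.
Amplicon spans positions 63–117: 55 bp.

55 bp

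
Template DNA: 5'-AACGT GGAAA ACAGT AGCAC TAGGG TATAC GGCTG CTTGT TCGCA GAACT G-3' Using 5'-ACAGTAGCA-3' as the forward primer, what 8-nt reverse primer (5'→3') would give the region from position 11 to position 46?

5'-CTGCGAAC-3'

The product's 3' end on the top strand is position 46.
The reverse primer anneals to the top strand over positions 39–46, i.e. to GTTCGCAG.
Its sequence written 5'→3' is the reverse complement: CTGCGAAC.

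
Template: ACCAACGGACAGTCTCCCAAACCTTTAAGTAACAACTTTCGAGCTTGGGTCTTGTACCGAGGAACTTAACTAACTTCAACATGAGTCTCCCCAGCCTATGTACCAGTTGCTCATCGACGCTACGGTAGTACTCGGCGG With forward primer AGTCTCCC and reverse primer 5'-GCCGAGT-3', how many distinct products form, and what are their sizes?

The forward primer AGTCTCCC matches the top strand at positions 11–18, 84–91.
The reverse primer's reverse complement is ACTCGGC, matching at positions 130–136.
Each forward site pairs with the reverse site to give a product ending at position 136: sizes 126, 53 bp.

Two products: 126 bp, 53 bp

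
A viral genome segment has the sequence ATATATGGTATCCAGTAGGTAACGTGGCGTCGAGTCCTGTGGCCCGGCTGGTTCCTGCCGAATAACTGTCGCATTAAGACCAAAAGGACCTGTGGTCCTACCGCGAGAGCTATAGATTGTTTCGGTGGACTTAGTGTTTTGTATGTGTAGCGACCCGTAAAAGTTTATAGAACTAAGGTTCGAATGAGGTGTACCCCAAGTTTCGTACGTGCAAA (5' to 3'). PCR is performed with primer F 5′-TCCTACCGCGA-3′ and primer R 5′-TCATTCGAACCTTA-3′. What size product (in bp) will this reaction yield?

92 bp

Forward primer TCCTACCGCGA is found on the top strand at positions 96–106.
Reverse complement of the reverse primer: TAAGGTTCGAATGA. This occurs on the top strand at positions 174–187.
Product length = (reverse-primer end) − (forward-primer start) + 1 = 187 − 96 + 1 = 92 bp.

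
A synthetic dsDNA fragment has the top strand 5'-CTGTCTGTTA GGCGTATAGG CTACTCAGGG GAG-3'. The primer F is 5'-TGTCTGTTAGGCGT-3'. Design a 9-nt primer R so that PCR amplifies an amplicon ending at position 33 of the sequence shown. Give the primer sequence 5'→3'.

The forward primer binds at positions 2–15; the product's 3' end on the top strand is position 33.
The reverse primer anneals to the top strand over positions 25–33, i.e. to TCAGGGGAG.
Its sequence written 5'→3' is the reverse complement: CTCCCCTGA.

5'-CTCCCCTGA-3'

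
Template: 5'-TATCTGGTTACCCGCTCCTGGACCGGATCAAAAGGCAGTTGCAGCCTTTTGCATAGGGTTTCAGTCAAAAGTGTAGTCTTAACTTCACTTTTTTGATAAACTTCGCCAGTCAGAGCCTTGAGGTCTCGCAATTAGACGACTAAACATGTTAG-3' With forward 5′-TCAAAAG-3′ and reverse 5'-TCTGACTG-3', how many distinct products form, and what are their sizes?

The forward primer TCAAAAG matches the top strand at positions 28–34, 65–71.
The reverse primer's reverse complement is CAGTCAGA, matching at positions 107–114.
Each forward site pairs with the reverse site to give a product ending at position 114: sizes 87, 50 bp.

Two products: 87 bp, 50 bp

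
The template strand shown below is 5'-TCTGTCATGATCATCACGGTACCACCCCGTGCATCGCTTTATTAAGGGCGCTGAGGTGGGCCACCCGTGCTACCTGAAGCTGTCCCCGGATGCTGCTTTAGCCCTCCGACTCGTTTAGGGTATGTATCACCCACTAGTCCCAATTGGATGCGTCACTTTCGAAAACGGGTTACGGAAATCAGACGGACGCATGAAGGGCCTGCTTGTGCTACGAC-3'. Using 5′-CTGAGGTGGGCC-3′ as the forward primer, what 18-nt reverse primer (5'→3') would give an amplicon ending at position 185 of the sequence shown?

5'-CGTCTGATTTCCGTAACC-3'

The forward primer binds at positions 51–62; the product's 3' end on the top strand is position 185.
The reverse primer anneals to the top strand over positions 168–185, i.e. to GGTTACGGAAATCAGACG.
Its sequence written 5'→3' is the reverse complement: CGTCTGATTTCCGTAACC.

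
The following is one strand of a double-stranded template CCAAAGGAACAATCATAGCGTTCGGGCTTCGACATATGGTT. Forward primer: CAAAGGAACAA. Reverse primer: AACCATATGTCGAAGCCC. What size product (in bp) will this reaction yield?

The forward primer matches the template at positions 2–12.
Reverse complement of the reverse primer: GGGCTTCGACATATGGTT. This occurs on the top strand at positions 24–41.
Product length = (reverse-primer end) − (forward-primer start) + 1 = 41 − 2 + 1 = 40 bp.

40 bp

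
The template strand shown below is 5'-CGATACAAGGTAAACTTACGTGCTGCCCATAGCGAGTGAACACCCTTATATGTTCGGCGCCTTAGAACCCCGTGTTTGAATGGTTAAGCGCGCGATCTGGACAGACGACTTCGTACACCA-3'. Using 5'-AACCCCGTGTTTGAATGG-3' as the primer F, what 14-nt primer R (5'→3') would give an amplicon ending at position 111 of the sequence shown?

5'-AAGTCGTCTGTCCA-3'

The forward primer binds at positions 66–83; the product's 3' end on the top strand is position 111.
The reverse primer anneals to the top strand over positions 98–111, i.e. to TGGACAGACGACTT.
Its sequence written 5'→3' is the reverse complement: AAGTCGTCTGTCCA.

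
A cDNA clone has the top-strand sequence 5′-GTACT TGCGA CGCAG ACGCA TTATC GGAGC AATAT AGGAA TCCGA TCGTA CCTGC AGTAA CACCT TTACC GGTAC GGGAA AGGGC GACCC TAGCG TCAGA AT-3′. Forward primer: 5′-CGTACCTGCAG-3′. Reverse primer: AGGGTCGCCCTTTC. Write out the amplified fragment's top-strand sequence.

Forward primer CGTACCTGCAG is found on the top strand at positions 47–57.
The reverse primer's reverse complement is GAAAGGGCGACCCT, which matches the template at positions 78–91.
The product is the template from position 47 through 91 (45 bp).

5'-CGTACCTGCAGTAACACCTTTACCGGTACGGGAAAGGGCGACCCT-3'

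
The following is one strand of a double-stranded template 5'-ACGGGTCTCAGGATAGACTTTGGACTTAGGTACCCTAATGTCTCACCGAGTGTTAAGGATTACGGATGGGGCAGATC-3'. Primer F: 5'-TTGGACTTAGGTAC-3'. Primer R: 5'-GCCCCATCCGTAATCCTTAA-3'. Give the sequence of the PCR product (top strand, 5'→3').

5'-TTGGACTTAGGTACCCTAATGTCTCACCGAGTGTTAAGGATTACGGATGGGGC-3'

Forward primer TTGGACTTAGGTAC is found on the top strand at positions 20–33.
The reverse primer's reverse complement is TTAAGGATTACGGATGGGGC, which matches the template at positions 53–72.
The product is the template from position 20 through 72 (53 bp).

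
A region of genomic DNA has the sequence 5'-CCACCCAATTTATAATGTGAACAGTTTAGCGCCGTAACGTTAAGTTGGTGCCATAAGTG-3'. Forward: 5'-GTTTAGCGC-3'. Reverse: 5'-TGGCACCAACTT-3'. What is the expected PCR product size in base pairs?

Scanning the template, GTTTAGCGC occurs at positions 24–32; this primer anneals to the bottom strand there with its 3' end pointing downstream.
The reverse primer's reverse complement is AAGTTGGTGCCA, which matches the template at positions 42–53.
Amplicon spans positions 24–53: 30 bp.

30 bp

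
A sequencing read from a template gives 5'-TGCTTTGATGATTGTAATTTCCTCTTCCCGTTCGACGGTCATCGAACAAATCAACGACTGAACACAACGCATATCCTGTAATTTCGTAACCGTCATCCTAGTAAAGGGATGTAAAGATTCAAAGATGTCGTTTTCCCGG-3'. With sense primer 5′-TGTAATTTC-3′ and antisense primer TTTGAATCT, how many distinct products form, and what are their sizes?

Two products: 111 bp, 47 bp

The forward primer TGTAATTTC matches the top strand at positions 13–21, 77–85.
The reverse primer's reverse complement is AGATTCAAA, matching at positions 115–123.
Each forward site pairs with the reverse site to give a product ending at position 123: sizes 111, 47 bp.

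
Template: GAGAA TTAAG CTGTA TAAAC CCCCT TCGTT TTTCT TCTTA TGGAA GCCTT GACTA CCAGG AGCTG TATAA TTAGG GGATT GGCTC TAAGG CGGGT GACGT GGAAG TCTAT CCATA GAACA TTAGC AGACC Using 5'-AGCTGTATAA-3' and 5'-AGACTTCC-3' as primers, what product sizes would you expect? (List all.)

100 bp, 48 bp

The forward primer AGCTGTATAA matches the top strand at positions 9–18, 61–70.
The reverse primer's reverse complement is GGAAGTCT, matching at positions 101–108.
Each forward site pairs with the reverse site to give a product ending at position 108: sizes 100, 48 bp.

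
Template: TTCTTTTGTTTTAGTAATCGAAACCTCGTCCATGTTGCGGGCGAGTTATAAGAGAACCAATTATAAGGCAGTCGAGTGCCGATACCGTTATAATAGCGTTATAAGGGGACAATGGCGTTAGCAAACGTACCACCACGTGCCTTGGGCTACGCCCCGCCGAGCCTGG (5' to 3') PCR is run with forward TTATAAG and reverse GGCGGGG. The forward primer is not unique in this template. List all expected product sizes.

The forward primer TTATAAG matches the top strand at positions 46–52, 61–67, 99–105.
The reverse primer's reverse complement is CCCCGCC, matching at positions 152–158.
Each forward site pairs with the reverse site to give a product ending at position 158: sizes 113, 98, 60 bp.

113 bp, 98 bp, 60 bp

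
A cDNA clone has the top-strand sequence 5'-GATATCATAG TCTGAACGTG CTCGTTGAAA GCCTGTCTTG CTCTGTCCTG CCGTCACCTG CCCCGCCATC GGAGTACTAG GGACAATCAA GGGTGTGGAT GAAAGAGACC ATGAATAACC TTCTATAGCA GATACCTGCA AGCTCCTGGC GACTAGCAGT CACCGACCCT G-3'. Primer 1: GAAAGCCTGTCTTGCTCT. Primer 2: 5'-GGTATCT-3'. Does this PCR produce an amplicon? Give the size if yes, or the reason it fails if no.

Primer 1 (GAAAGCCTGTCTTGCTCT) matches the top strand at positions 27–44; it acts as a forward primer.
Primer 2's reverse complement is AGATACC, matching the top strand at positions 130–136; it acts as a reverse primer.
The 3' ends face each other across positions 27–136, giving a 110 bp product.

Yes — a 110 bp product.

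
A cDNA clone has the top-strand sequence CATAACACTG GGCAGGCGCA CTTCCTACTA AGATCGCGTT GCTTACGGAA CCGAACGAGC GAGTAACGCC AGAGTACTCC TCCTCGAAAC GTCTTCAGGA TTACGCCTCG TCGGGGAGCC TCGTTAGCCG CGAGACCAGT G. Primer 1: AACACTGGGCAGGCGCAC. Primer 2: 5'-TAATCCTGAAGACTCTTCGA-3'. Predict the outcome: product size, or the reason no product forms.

Primer 2 (TAATCCTGAAGACTCTTCGA) does not match the top strand, and its reverse complement TCGAAGAGTCTTCAGGATTA does not match either.
With no annealing site for primer 2, no amplification occurs.

No product — primer 2 has no binding site in the template.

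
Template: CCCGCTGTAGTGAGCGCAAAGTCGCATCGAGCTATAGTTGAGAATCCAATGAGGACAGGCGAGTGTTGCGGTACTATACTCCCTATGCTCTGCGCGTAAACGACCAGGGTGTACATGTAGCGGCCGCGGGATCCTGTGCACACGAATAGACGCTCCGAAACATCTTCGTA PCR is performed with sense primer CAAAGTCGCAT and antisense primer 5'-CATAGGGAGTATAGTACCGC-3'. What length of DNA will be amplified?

71 bp

Scanning the template, CAAAGTCGCAT occurs at positions 17–27; this primer anneals to the bottom strand there with its 3' end pointing downstream.
Taking the reverse complement of CATAGGGAGTATAGTACCGC gives GCGGTACTATACTCCCTATG, found at positions 68–87 on the template; the primer anneals here to the top strand with its 3' end pointing upstream.
Product length = (reverse-primer end) − (forward-primer start) + 1 = 87 − 17 + 1 = 71 bp.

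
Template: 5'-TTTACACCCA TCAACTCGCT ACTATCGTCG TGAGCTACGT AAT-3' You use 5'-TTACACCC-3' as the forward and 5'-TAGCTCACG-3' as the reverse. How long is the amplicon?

36 bp

Scanning the template, TTACACCC occurs at positions 2–9; this primer anneals to the bottom strand there with its 3' end pointing downstream.
The reverse primer's reverse complement is CGTGAGCTA, which matches the template at positions 29–37.
The product runs from position 2 to position 37, so its length is 37 − 2 + 1 = 36 bp.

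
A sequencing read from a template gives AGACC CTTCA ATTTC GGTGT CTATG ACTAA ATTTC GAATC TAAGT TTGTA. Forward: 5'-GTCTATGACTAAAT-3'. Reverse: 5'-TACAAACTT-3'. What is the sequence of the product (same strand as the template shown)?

5'-GTCTATGACTAAATTTCGAATCTAAGTTTGTA-3'

Scanning the template, GTCTATGACTAAAT occurs at positions 19–32; this primer anneals to the bottom strand there with its 3' end pointing downstream.
Taking the reverse complement of TACAAACTT gives AAGTTTGTA, found at positions 42–50 on the template; the primer anneals here to the top strand with its 3' end pointing upstream.
The product is the template from position 19 through 50 (32 bp).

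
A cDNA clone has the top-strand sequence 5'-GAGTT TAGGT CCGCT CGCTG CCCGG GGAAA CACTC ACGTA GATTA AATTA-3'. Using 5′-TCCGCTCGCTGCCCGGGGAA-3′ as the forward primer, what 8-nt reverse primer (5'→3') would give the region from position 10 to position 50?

5'-TAATTTAA-3'

The product's 3' end on the top strand is position 50.
The reverse primer anneals to the top strand over positions 43–50, i.e. to TTAAATTA.
Its sequence written 5'→3' is the reverse complement: TAATTTAA.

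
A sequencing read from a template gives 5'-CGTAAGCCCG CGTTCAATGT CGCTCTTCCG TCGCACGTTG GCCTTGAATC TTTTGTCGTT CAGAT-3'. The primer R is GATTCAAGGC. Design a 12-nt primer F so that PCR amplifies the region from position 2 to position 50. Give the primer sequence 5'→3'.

5'-GTAAGCCCGCGT-3'

The reverse primer's reverse complement GCCTTGAATC matches the template at positions 41–50; the product starts at position 2.
The forward primer is identical to the top strand over positions 2–13: GTAAGCCCGCGT.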